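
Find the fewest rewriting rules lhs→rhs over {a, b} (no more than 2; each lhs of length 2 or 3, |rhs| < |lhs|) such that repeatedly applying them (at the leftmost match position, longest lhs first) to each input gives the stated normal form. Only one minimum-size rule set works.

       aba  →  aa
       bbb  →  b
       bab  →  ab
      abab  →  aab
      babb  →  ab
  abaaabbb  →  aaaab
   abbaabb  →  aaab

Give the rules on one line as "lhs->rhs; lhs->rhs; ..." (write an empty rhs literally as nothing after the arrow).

  | aba => aa
  | bbb => bb => b
  | bab => ab
  | abab => aab

ba->a; bb->b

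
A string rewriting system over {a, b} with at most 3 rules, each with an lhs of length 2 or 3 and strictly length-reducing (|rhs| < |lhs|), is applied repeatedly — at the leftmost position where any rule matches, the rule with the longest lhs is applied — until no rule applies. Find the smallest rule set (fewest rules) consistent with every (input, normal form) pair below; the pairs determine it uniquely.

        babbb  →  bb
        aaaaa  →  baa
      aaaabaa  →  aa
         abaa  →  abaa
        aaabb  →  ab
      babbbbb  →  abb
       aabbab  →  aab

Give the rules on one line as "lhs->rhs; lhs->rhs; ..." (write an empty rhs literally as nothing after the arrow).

aaa->b; bab->; bbb->ab

  | babbb => bb
  | aaaaa => baa
  | aaaabaa => babaa => aa
  | abaa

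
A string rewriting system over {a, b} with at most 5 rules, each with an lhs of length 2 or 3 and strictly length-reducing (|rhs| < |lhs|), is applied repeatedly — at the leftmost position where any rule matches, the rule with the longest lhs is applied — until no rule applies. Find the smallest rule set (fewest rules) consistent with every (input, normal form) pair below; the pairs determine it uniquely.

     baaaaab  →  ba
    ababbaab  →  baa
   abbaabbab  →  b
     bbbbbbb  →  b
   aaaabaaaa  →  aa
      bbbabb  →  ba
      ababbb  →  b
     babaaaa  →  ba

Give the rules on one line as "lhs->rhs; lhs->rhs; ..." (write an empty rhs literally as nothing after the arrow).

  | baaaaab => baaab => bab => ba
  | ababbaab => bbaab => baab => baa
  | abbaabbab => abaabbab => abbab => abab => b
  | bbbbbbb => bbbbbb => bbbbb => bbbb => bbb => bb => b

aaa->a; ab->a; aba->; bb->b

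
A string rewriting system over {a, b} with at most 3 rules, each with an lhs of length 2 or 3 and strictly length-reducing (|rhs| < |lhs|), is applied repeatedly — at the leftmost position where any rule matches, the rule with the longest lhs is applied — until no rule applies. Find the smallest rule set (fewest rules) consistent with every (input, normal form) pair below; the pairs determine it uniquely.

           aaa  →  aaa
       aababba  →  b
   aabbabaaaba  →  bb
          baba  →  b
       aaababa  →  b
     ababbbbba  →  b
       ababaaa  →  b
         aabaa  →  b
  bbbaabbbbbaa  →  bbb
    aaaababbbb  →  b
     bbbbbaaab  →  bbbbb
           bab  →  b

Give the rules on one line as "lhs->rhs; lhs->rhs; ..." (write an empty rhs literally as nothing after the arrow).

ab->b; ba->b; bab->ba

  | aaa
  | aababba => ababba => babba => baba => baa => ba => b
  | aabbabaaaba => abbabaaaba => bbabaaaba => bbaaaaba => bbaaaba => bbaaba => bbaba => bbaa => bba => bb
  | baba => baa => ba => b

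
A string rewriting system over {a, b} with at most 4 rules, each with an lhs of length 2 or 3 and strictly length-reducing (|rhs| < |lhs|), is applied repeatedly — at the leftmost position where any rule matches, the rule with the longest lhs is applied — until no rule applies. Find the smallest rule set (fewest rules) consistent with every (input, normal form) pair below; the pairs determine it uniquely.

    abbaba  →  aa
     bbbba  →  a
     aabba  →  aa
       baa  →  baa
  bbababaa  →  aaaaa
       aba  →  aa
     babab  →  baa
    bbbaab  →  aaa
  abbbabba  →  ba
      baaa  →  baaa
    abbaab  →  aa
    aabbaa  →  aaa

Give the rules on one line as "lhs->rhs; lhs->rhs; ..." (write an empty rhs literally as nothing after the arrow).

ab->a; abb->; bb->a

  | abbaba => aba => aa
  | bbbba => abba => a
  | aabba => aa
  | baa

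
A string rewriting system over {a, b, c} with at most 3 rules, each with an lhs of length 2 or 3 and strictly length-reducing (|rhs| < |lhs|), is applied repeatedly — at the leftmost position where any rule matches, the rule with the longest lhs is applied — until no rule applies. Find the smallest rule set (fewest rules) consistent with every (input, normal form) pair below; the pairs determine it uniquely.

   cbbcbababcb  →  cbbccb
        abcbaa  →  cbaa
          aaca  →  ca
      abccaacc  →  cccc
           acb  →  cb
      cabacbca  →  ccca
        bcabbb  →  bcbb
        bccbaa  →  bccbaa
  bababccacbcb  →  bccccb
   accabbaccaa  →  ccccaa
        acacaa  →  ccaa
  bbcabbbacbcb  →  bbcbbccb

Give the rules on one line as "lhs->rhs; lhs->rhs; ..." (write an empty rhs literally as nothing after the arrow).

  | cbbcbababcb => cbbcbabcb => cbbcbcb => cbbccb
  | abcbaa => cbaa
  | aaca => aca => ca
  | abccaacc => ccaacc => ccacc => cccc

ab->; ac->c; cbc->cc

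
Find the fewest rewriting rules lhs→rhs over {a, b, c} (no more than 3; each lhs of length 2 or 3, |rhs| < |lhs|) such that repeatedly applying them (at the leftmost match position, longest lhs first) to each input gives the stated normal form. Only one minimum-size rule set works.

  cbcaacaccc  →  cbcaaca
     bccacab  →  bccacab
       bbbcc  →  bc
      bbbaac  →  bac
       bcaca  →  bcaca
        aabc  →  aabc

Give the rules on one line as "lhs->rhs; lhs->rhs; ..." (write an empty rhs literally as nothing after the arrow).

bba->; bbc->; ccc->

  | cbcaacaccc => cbcaaca
  | bccacab
  | bbbcc => bc
  | bbbaac => bac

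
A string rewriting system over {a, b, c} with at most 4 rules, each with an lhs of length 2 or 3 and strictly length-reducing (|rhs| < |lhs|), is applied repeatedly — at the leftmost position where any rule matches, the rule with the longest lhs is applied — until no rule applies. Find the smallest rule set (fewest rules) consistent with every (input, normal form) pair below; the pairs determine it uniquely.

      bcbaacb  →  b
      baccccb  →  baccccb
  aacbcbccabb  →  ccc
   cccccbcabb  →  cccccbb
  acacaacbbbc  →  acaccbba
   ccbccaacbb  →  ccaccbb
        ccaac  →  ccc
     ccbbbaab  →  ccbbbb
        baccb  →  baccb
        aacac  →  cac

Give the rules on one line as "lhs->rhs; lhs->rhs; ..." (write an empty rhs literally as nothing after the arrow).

  | bcbaacb => abaacb => abcb => aab => b
  | baccccb
  | aacbcbccabb => cbcbccabb => cabccabb => caacabb => ccabb => ccc
  | cccccbcabb => cccccaabb => cccccbb

aa->; abb->c; bc->a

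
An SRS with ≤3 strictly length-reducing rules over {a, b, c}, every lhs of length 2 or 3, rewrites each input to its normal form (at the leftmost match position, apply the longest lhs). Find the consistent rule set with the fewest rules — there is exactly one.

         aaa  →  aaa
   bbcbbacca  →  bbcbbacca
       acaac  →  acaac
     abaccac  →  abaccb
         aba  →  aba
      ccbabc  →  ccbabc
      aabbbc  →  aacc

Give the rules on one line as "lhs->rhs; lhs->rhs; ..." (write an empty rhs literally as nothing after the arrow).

  | aaa
  | bbcbbacca
  | acaac
  | abaccac => abaccb

bbb->c; cac->cb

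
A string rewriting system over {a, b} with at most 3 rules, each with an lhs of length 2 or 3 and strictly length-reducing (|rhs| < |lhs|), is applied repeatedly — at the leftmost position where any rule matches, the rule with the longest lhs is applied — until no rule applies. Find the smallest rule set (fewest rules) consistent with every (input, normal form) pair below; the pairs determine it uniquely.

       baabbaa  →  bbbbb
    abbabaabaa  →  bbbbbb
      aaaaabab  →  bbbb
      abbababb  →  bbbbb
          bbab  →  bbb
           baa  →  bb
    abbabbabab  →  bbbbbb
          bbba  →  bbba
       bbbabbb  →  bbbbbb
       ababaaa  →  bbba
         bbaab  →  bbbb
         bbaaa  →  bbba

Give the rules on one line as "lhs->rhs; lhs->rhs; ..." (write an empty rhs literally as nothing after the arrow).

  | baabbaa => bbbbaa => bbbbb
  | abbabaabaa => bbabaabaa => bbbaabaa => bbbbbaa => bbbbbb
  | aaaaabab => baaabab => bbabab => bbbab => bbbb
  | abbababb => bbababb => bbbabb => bbbbb

aa->b; ab->b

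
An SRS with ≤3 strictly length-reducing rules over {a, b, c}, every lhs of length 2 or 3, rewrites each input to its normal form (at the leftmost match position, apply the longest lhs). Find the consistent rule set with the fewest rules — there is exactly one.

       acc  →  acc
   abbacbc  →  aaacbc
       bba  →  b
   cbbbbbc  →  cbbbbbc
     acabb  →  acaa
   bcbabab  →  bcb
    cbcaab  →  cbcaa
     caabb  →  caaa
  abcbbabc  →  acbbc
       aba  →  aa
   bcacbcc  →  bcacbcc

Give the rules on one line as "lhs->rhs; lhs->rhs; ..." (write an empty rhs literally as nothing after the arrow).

ab->a; abb->aa; ba->

  | acc
  | abbacbc => aaacbc
  | bba => b
  | cbbbbbc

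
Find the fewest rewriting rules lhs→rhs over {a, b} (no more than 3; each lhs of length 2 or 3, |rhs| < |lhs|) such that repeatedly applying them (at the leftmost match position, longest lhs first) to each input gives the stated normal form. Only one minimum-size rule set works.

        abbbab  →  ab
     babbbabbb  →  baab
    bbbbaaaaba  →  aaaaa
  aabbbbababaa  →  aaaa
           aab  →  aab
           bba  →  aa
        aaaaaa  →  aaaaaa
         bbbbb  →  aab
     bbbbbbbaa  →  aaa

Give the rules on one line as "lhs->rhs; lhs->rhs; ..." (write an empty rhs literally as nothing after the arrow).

aba->; bb->a

  | abbbab => aabab => ab
  | babbbabbb => baababbb => babbb => baab
  | bbbbaaaaba => abbaaaaba => aaaaaaba => aaaaa
  | aabbbbababaa => aaabbababaa => aaaaababaa => aaaabaa => aaaa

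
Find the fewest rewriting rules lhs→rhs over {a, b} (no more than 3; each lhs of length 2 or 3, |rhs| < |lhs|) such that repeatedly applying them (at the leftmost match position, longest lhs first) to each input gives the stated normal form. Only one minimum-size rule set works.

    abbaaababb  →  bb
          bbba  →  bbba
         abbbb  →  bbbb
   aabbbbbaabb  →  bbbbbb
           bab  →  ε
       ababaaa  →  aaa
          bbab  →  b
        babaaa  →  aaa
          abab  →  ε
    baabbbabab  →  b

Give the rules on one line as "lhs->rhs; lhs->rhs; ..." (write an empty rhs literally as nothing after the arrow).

ab->b; baa->; bab->

  | abbaaababb => bbaaababb => bababb => abb => bb
  | bbba
  | abbbb => bbbb
  | aabbbbbaabb => abbbbbaabb => bbbbbaabb => bbbbbb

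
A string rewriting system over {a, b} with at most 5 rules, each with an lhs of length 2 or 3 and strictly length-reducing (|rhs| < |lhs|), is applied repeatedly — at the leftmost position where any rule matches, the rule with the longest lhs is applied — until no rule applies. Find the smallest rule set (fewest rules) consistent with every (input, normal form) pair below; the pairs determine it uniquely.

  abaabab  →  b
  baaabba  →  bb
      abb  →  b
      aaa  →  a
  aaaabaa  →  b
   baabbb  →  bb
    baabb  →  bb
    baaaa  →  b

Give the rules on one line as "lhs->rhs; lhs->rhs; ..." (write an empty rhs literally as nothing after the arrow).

aa->; ab->; bba->bb; bbb->bb

  | abaabab => aabab => bab => b
  | baaabba => babba => bba => bb
  | abb => b
  | aaa => a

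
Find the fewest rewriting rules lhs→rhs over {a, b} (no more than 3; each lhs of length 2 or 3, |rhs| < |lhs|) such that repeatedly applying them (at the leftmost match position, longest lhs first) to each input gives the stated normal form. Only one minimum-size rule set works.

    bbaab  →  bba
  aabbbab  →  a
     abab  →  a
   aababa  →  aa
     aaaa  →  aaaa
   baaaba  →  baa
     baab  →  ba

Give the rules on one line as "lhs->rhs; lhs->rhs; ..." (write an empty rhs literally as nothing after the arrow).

  | bbaab => bbab => bba
  | aabbbab => abbbab => abbab => abab => aab => ab => a
  | abab => aab => ab => a
  | aababa => ababa => aaba => aba => aa

aab->ab; ab->a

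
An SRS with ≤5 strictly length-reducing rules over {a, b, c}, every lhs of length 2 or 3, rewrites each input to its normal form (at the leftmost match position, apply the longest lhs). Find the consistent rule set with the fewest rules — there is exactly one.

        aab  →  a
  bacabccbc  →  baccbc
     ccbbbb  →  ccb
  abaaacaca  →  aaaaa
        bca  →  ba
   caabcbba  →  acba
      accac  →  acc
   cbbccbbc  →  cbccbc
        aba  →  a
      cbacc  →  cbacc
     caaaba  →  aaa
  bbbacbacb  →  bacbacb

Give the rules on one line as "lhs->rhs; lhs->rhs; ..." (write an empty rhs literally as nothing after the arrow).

  | aab => a
  | bacabccbc => baabccbc => baccbc
  | ccbbbb => ccbbb => ccbb => ccb
  | abaaacaca => aaacaca => aaaaca => aaaaa

ab->; bb->b; ca->a; cca->c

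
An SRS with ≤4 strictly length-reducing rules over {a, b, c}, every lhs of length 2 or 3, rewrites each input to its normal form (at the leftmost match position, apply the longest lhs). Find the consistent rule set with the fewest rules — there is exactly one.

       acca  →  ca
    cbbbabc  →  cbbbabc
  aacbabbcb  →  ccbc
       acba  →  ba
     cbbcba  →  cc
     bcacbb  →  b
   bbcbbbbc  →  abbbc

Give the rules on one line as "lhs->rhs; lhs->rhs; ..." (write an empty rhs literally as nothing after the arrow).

aa->c; ac->; bac->a; bcb->ac

  | acca => ca
  | cbbbabc
  | aacbabbcb => ccbabbcb => ccbabac => ccbaa => ccbc
  | acba => ba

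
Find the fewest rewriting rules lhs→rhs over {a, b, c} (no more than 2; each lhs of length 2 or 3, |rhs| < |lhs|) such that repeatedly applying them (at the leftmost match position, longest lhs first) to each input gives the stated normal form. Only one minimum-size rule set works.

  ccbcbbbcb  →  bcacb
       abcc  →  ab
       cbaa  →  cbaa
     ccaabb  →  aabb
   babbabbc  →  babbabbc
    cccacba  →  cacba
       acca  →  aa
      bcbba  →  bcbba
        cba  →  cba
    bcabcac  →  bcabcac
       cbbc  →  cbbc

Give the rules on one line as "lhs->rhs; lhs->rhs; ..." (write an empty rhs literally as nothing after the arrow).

  | ccbcbbbcb => bcbbbcb => bcacb
  | abcc => ab
  | cbaa
  | ccaabb => aabb

bbb->a; cc->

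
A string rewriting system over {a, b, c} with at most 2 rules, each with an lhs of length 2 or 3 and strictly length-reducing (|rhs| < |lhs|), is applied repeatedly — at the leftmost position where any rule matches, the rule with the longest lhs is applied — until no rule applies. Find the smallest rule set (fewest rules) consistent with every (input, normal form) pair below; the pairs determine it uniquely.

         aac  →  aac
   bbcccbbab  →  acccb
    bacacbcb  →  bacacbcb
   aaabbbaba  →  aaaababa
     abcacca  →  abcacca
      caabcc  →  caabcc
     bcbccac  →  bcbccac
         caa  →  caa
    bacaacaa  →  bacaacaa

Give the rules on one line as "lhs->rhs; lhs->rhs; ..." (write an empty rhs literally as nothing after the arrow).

bb->a; bba->

  | aac
  | bbcccbbab => acccbbab => acccb
  | bacacbcb
  | aaabbbaba => aaaababa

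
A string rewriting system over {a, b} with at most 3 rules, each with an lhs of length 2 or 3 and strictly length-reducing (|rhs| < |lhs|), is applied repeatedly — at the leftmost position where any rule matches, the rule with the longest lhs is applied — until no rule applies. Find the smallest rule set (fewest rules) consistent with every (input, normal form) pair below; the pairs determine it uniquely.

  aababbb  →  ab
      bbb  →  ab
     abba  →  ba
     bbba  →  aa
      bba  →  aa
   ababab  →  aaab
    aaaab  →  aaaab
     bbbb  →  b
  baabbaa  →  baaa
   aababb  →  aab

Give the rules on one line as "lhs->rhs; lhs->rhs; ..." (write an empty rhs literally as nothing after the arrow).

  | aababbb => aaabbb => aabb => ab
  | bbb => ab
  | abba => ba
  | bbba => aba => aa

aba->aa; abb->b; bb->a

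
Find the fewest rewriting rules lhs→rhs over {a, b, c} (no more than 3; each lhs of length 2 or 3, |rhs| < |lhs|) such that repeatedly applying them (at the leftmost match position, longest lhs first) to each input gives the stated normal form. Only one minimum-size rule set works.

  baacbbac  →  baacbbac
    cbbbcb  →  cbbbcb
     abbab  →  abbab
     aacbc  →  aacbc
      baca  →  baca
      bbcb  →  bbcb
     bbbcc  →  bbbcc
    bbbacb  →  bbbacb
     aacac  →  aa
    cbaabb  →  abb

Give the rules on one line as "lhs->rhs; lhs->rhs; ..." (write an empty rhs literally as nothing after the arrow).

  | baacbbac
  | cbbbcb
  | abbab
  | aacbc

cac->; cba->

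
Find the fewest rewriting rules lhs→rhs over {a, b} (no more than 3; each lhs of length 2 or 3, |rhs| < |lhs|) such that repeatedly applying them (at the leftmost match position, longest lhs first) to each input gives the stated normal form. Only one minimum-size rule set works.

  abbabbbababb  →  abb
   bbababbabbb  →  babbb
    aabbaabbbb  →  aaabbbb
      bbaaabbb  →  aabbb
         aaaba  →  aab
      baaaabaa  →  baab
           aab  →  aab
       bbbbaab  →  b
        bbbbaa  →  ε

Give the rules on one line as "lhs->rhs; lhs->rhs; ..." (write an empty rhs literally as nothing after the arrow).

aba->b; bba->

  | abbabbbababb => abbbababb => abbabb => abb
  | bbababbabbb => babbabbb => babbb
  | aabbaabbbb => aaabbbb
  | bbaaabbb => aabbb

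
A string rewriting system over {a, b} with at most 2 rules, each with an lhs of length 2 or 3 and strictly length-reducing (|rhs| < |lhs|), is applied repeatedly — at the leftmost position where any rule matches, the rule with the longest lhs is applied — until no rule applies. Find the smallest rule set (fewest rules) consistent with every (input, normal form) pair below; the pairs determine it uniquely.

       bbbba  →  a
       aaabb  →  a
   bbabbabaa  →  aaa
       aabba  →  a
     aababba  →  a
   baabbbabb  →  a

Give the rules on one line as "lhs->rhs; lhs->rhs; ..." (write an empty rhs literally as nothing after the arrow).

  | bbbba => aba => a
  | aaabb => aab => a
  | bbabbabaa => bbbabaa => aabaa => aaa
  | aabba => aba => a

ab->; bbb->a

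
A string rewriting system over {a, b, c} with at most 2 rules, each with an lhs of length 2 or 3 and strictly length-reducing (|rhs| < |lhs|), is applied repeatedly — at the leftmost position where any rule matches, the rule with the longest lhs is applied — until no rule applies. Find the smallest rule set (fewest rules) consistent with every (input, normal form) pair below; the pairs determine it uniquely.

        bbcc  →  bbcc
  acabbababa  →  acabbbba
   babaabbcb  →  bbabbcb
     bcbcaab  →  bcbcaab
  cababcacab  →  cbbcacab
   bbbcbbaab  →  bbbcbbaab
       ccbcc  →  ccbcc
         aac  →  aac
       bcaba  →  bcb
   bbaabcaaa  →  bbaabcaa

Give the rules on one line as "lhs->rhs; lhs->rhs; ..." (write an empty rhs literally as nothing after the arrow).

aaa->aa; aba->b

  | bbcc
  | acabbababa => acabbbba
  | babaabbcb => bbabbcb
  | bcbcaab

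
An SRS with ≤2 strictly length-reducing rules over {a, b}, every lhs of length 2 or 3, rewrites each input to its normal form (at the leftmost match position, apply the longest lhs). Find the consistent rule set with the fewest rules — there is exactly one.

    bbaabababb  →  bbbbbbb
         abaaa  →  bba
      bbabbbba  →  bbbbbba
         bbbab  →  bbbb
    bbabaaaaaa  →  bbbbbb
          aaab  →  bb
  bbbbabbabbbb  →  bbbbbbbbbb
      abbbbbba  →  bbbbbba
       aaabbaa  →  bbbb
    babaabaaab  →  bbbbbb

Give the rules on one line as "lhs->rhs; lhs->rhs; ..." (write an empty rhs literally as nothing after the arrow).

aa->b; ab->b

  | bbaabababb => bbbbababb => bbbbbabb => bbbbbbb
  | abaaa => baaa => bba
  | bbabbbba => bbbbbba
  | bbbab => bbbb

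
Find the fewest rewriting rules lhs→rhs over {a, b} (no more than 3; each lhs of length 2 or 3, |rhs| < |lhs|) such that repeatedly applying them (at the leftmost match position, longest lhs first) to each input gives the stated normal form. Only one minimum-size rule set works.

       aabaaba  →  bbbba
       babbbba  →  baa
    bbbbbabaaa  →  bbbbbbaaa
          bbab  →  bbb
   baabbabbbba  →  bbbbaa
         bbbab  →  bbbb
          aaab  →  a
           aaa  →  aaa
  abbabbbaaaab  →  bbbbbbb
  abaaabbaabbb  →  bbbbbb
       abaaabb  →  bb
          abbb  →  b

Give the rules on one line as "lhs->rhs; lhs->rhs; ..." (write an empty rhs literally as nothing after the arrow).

aab->bb; ab->b; abb->a

  | aabaaba => bbaaba => bbbba
  | babbbba => babba => baa
  | bbbbbabaaa => bbbbbbaaa
  | bbab => bbb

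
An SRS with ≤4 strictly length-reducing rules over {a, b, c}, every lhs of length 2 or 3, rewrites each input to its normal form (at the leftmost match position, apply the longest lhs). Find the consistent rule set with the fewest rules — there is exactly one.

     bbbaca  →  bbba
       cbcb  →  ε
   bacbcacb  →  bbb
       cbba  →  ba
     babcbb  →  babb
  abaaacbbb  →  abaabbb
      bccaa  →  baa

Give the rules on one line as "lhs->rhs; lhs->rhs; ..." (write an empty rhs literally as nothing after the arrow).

  | bbbaca => bbba
  | cbcb => cb => ε
  | bacbcacb => bbcacb => bbacb => bbb
  | cbba => ba

ac->; ca->a; cb->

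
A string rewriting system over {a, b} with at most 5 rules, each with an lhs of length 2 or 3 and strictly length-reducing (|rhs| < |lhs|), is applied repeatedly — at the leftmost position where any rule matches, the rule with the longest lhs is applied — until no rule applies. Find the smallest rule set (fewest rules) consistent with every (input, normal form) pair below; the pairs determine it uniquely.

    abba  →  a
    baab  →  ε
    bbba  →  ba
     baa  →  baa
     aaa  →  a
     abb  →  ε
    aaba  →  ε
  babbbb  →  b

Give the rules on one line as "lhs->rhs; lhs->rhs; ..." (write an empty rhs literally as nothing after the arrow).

aaa->a; ab->b; aba->bb; bb->

  | abba => bba => a
  | baab => bab => bb => ε
  | bbba => ba
  | baa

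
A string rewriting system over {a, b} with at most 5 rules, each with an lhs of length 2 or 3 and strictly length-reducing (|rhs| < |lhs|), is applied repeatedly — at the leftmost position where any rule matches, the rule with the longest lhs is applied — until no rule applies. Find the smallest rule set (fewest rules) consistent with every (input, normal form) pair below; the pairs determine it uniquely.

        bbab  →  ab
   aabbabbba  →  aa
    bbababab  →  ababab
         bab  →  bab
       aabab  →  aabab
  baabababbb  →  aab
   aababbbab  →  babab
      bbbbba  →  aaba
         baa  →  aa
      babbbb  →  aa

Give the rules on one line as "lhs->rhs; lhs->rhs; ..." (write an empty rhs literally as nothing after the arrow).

  | bbab => ab
  | aabbabbba => aaabbba => bbbba => abba => aa
  | bbababab => ababab
  | bab

aaa->b; baa->aa; bb->; bbb->ab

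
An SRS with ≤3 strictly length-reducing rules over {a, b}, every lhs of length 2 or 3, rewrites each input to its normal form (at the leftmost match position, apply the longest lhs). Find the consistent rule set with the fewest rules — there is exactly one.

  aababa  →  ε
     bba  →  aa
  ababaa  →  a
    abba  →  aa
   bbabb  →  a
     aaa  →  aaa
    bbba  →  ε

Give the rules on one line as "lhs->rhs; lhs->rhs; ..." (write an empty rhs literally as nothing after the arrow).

ab->b; ba->; bb->a

  | aababa => ababa => baba => ba => ε
  | bba => aa
  | ababaa => babaa => baa => a
  | abba => bba => aa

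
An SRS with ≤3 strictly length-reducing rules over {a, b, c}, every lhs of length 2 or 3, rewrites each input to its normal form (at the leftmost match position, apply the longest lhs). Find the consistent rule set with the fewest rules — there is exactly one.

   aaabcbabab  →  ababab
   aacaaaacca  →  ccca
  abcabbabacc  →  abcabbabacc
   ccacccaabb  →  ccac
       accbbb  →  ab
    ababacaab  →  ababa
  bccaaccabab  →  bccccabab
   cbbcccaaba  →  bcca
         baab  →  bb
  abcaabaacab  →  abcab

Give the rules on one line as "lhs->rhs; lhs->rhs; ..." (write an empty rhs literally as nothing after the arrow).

aa->; cb->

  | aaabcbabab => abcbabab => ababab
  | aacaaaacca => caaaacca => caacca => ccca
  | abcabbabacc
  | ccacccaabb => ccacccbb => ccaccb => ccac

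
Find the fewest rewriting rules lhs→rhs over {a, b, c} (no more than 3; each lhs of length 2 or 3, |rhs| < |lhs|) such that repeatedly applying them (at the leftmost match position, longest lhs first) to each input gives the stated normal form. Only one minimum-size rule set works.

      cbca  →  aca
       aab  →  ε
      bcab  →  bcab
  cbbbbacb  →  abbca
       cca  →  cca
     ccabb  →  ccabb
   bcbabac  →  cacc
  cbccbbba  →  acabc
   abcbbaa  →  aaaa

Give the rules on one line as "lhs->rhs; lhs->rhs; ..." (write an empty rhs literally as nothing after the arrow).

  | cbca => aca
  | aab => ε
  | bcab
  | cbbbbacb => abbbacb => abbccb => abbca

aab->; ba->c; cb->a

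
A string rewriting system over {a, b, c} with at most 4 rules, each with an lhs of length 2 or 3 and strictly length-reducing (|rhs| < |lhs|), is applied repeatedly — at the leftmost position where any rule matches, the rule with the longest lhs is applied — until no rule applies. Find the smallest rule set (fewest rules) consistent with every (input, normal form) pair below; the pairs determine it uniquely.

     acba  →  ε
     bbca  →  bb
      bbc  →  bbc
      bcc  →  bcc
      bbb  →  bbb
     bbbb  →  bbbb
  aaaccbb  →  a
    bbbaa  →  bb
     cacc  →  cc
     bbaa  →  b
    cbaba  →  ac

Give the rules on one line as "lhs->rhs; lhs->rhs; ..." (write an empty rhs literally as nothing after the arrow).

aa->; ba->c; ca->; cb->

  | acba => aa => ε
  | bbca => bb
  | bbc
  | bcc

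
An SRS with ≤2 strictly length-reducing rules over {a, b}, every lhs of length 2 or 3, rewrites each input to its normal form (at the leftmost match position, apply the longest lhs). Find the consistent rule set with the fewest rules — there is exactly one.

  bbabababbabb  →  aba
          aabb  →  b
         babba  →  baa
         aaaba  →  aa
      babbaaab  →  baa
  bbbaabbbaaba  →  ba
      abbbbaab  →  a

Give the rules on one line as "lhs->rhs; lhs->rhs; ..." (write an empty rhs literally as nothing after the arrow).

aab->; bb->

  | bbabababbabb => abababbabb => ababaabb => ababb => aba
  | aabb => b
  | babba => baa
  | aaaba => aa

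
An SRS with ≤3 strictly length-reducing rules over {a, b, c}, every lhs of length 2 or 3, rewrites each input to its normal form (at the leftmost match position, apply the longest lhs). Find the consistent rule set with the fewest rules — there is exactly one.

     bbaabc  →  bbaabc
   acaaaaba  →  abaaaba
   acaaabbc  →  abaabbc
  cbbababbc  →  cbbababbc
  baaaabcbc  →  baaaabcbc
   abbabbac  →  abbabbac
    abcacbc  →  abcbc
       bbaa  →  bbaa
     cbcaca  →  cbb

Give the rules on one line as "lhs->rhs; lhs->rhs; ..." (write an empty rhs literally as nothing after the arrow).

ca->b; cac->c

  | bbaabc
  | acaaaaba => abaaaba
  | acaaabbc => abaabbc
  | cbbababbc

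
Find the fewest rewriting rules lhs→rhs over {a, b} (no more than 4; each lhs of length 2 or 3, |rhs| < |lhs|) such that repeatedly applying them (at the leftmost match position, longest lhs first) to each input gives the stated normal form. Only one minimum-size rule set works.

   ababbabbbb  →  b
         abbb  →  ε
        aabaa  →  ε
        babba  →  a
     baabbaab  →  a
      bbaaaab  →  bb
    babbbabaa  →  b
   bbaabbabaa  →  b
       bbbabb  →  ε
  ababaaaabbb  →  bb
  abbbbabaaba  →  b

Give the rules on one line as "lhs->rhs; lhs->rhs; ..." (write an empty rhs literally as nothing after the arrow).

  | ababbabbbb => abababbbb => abaabbbb => aabbbb => bbbbb => aabb => bbb => aa => b
  | abbb => aaa => ba => ε
  | aabaa => bbaa => ba => ε
  | babba => baba => baa => a

aa->b; ba->; bab->ba; bbb->aa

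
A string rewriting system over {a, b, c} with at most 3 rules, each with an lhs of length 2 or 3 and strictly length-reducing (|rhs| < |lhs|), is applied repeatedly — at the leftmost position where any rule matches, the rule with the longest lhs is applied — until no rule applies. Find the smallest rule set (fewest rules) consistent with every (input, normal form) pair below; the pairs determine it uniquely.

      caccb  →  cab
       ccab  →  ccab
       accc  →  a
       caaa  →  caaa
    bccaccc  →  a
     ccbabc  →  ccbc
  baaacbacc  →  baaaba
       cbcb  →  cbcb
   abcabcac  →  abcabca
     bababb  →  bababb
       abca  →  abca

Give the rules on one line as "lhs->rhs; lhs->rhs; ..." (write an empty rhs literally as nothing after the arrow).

ac->a; bcc->; cba->c

  | caccb => cacb => cab
  | ccab
  | accc => acc => ac => a
  | caaa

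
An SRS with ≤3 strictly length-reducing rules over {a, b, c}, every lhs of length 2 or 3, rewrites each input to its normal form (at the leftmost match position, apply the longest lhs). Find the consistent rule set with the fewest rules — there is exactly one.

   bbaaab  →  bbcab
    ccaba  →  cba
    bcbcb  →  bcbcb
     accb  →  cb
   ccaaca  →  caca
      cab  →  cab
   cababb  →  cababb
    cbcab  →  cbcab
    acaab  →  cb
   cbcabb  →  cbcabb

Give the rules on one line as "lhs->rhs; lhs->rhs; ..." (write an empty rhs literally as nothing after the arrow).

  | bbaaab => bbcab
  | ccaba => aaba => cba
  | bcbcb
  | accb => aab => cb

aa->c; cc->a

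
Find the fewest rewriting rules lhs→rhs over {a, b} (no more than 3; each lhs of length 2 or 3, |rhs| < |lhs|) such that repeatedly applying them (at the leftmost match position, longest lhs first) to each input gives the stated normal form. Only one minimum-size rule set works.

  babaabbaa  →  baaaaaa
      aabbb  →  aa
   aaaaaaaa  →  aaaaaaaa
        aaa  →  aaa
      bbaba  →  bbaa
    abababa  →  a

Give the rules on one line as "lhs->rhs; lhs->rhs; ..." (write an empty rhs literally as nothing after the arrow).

  | babaabbaa => baaabbaa => baaaaaa
  | aabbb => aaab => aa
  | aaaaaaaa
  | aaa

ab->; abb->aa; bab->ba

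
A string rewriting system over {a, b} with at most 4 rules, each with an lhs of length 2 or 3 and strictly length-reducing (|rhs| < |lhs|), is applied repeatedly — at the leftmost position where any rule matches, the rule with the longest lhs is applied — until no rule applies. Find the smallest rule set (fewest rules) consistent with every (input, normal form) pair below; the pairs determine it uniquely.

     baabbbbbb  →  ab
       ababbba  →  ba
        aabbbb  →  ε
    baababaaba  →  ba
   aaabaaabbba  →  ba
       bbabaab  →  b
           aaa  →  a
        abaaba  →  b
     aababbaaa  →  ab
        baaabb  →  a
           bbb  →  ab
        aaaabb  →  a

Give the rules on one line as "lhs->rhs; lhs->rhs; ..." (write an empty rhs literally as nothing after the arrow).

  | baabbbbbb => bbbbbbb => abbbbb => aabbb => bbb => ab
  | ababbba => abbba => aaba => ba
  | aabbbb => bbbb => abb => aa => ε
  | baababaaba => bbabaaba => abbaaba => aababa => baba => ba

aa->; bab->b; bb->a; bba->ab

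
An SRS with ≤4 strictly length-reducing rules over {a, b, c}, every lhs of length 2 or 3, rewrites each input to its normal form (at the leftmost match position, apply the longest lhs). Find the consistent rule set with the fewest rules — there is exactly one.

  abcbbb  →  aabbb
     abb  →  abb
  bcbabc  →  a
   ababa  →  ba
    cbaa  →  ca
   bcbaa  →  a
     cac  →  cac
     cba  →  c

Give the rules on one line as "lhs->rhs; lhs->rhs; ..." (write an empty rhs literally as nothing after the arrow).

  | abcbbb => aabbb
  | abb
  | bcbabc => ababc => bc => a
  | ababa => ba

aba->; bc->a; cba->c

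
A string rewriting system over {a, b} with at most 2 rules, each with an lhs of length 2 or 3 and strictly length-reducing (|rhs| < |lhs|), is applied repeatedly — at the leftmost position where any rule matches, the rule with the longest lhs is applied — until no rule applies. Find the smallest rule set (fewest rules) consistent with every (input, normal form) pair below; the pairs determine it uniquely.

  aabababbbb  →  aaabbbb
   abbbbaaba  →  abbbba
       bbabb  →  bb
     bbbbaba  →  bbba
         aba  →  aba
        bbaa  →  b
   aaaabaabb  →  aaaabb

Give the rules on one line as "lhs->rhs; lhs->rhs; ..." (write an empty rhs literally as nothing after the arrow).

baa->; bab->

  | aabababbbb => aaabbbb
  | abbbbaaba => abbbba
  | bbabb => bb
  | bbbbaba => bbba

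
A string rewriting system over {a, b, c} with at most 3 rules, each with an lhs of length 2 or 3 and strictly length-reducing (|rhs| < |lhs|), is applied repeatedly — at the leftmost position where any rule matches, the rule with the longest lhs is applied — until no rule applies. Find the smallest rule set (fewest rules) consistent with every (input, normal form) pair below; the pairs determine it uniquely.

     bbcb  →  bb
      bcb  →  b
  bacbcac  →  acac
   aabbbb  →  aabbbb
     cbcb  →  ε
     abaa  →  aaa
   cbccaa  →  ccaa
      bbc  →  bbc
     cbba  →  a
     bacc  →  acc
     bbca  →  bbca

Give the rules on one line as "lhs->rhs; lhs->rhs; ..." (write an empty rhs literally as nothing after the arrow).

ba->a; cb->

  | bbcb => bb
  | bcb => b
  | bacbcac => acbcac => acac
  | aabbbb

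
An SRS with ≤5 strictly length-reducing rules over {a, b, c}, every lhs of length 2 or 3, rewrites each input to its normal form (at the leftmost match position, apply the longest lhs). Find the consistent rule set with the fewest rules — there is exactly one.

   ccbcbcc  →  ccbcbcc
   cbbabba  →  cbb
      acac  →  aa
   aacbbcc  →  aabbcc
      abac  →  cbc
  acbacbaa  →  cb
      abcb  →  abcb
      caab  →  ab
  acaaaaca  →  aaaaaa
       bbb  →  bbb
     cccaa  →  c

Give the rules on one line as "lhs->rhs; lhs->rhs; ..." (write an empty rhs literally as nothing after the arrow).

aba->cb; ac->a; ba->; ca->

  | ccbcbcc
  | cbbabba => cbbba => cbb
  | acac => aac => aa
  | aacbbcc => aabbcc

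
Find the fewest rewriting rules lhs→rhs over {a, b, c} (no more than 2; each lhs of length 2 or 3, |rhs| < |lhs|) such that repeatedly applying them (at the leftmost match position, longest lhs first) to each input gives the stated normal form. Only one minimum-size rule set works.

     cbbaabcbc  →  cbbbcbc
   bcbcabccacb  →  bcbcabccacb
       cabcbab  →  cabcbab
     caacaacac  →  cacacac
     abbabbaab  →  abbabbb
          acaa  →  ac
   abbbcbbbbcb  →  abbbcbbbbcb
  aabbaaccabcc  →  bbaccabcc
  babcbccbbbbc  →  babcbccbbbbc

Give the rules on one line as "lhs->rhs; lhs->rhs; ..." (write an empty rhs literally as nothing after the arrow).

aa->; aac->ac

  | cbbaabcbc => cbbbcbc
  | bcbcabccacb
  | cabcbab
  | caacaacac => cacaacac => cacacac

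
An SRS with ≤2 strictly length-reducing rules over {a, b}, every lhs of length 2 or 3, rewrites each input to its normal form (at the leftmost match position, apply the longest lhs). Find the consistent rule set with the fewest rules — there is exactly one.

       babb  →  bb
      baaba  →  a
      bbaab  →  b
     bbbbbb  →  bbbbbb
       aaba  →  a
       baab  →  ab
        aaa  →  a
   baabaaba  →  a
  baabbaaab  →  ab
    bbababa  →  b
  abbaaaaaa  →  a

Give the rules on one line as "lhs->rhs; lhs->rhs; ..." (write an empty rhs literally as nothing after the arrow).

aa->a; ba->

  | babb => bb
  | baaba => aba => a
  | bbaab => bab => b
  | bbbbbb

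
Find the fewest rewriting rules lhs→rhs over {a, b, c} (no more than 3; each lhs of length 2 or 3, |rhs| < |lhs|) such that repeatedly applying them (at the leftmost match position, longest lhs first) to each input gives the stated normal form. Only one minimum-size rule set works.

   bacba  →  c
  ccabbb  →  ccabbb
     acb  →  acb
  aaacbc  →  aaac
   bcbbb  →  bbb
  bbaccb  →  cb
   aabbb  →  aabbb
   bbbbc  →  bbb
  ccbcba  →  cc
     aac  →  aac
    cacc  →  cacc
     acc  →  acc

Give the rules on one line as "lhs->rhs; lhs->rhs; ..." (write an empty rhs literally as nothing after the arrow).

  | bacba => cba => c
  | ccabbb
  | acb
  | aaacbc => aaac

ba->; bc->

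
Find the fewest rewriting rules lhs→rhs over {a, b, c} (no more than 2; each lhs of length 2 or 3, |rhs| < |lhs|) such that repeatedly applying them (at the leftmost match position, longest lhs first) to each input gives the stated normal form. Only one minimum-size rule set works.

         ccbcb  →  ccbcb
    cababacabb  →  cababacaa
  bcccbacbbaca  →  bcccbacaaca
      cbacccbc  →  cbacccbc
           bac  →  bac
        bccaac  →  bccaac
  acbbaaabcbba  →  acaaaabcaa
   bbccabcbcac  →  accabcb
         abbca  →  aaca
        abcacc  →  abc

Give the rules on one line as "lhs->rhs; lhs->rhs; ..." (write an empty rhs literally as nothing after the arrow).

  | ccbcb
  | cababacabb => cababacaa
  | bcccbacbbaca => bcccbacaaca
  | cbacccbc

bb->a; cac->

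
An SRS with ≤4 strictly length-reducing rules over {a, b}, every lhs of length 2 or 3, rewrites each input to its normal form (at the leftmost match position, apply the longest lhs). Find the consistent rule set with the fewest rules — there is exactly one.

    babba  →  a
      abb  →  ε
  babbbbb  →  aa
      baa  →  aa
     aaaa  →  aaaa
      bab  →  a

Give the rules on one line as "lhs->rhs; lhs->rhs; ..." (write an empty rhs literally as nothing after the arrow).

  | babba => abba => a
  | abb => ε
  | babbbbb => abbbbb => bbb => aa
  | baa => aa

ab->a; abb->; ba->a; bbb->aa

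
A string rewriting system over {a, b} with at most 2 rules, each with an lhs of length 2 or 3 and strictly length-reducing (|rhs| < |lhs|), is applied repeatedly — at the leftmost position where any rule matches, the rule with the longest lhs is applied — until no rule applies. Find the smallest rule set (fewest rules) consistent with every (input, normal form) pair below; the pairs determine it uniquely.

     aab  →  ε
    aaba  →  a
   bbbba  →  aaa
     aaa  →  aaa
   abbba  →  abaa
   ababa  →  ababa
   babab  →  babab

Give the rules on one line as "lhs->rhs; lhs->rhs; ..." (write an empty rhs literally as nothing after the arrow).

aab->; bba->aa

  | aab => ε
  | aaba => a
  | bbbba => bbaa => aaa
  | aaa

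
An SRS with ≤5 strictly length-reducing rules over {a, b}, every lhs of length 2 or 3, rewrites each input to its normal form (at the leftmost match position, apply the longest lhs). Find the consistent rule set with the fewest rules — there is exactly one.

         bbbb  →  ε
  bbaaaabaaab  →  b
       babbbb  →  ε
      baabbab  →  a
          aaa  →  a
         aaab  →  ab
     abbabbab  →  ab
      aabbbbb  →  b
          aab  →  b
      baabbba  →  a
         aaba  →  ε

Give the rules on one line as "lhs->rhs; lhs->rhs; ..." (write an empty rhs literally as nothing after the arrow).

aa->; ba->; bb->; bba->b

  | bbbb => bb => ε
  | bbaaaabaaab => baaabaaab => aabaaab => baaab => aab => b
  | babbbb => bbbb => bb => ε
  | baabbab => abbab => abb => a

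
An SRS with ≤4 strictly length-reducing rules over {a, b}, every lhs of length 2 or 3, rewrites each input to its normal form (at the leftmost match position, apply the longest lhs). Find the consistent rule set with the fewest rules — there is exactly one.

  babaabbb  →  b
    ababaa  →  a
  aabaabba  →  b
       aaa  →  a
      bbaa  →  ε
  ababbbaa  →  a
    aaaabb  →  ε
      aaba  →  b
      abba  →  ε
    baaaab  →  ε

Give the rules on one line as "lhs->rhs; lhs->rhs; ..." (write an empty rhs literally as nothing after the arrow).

  | babaabbb => bbaabbb => aabbb => bbb => b
  | ababaa => abbaa => aaa => a
  | aabaabba => baabba => babba => bbba => ba => b
  | aaa => a

aa->; ba->b; bb->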